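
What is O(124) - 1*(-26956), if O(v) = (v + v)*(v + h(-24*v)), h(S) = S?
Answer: -680340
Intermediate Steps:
O(v) = -46*v² (O(v) = (v + v)*(v - 24*v) = (2*v)*(-23*v) = -46*v²)
O(124) - 1*(-26956) = -46*124² - 1*(-26956) = -46*15376 + 26956 = -707296 + 26956 = -680340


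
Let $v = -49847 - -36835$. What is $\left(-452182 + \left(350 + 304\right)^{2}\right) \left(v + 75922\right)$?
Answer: $-1539156060$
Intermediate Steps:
$v = -13012$ ($v = -49847 + 36835 = -13012$)
$\left(-452182 + \left(350 + 304\right)^{2}\right) \left(v + 75922\right) = \left(-452182 + \left(350 + 304\right)^{2}\right) \left(-13012 + 75922\right) = \left(-452182 + 654^{2}\right) 62910 = \left(-452182 + 427716\right) 62910 = \left(-24466\right) 62910 = -1539156060$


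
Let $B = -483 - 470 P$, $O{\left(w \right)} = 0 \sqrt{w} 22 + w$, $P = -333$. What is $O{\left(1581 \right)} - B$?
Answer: $-154446$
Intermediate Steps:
$O{\left(w \right)} = w$ ($O{\left(w \right)} = 0 \cdot 22 + w = 0 + w = w$)
$B = 156027$ ($B = -483 - -156510 = -483 + 156510 = 156027$)
$O{\left(1581 \right)} - B = 1581 - 156027 = -154446$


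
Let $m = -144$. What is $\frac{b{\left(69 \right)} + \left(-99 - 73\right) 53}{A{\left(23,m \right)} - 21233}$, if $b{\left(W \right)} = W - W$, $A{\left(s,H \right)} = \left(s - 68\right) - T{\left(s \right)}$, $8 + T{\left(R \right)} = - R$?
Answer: $\frac{9116}{21247} \approx 0.42905$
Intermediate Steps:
$T{\left(R \right)} = -8 - R$
$A{\left(s,H \right)} = -60 + 2 s$ ($A{\left(s,H \right)} = \left(s - 68\right) - \left(-8 - s\right) = \left(-68 + s\right) + \left(8 + s\right) = -60 + 2 s$)
$b{\left(W \right)} = 0$
$\frac{b{\left(69 \right)} + \left(-99 - 73\right) 53}{A{\left(23,m \right)} - 21233} = \frac{0 + \left(-99 - 73\right) 53}{\left(-60 + 2 \cdot 23\right) - 21233} = \frac{0 - 9116}{\left(-60 + 46\right) - 21233} = \frac{0 - 9116}{-14 - 21233} = - \frac{9116}{-21247} = \left(-9116\right) \left(- \frac{1}{21247}\right) = \frac{9116}{21247}$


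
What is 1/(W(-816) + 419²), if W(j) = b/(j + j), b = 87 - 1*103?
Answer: 102/17907223 ≈ 5.6960e-6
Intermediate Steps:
b = -16 (b = 87 - 103 = -16)
W(j) = -8/j (W(j) = -16/(j + j) = -16*1/(2*j) = -8/j)
1/(W(-816) + 419²) = 1/(-8/(-816) + 419²) = 1/(-8*(-1/816) + 175561) = 1/(1/102 + 175561) = 1/(17907223/102) = 102/17907223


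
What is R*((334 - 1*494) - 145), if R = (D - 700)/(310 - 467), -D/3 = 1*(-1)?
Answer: -212585/157 ≈ -1354.0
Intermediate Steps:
D = 3 (D = -3*(-1) = 3)
R = 697/157 (R = (3 - 700)/(310 - 467) = -697/(-157) = -697*(-1/157) = 697/157 ≈ 4.4395)
R*((334 - 1*494) - 145) = 697*((334 - 1*494) - 145)/157 = 697*((334 - 494) - 145)/157 = 697*(-160 - 145)/157 = (697/157)*(-305) = -212585/157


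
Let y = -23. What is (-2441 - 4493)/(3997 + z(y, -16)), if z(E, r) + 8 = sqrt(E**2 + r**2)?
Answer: -13829863/7955668 + 3467*sqrt(785)/7955668 ≈ -1.7262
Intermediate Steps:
z(E, r) = -8 + sqrt(E**2 + r**2)
(-2441 - 4493)/(3997 + z(y, -16)) = (-2441 - 4493)/(3997 + (-8 + sqrt((-23)**2 + (-16)**2))) = -6934/(3997 + (-8 + sqrt(529 + 256))) = -6934/(3997 + (-8 + sqrt(785))) = -6934/(3989 + sqrt(785))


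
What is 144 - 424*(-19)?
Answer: 8200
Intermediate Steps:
144 - 424*(-19) = 144 + 8056 = 8200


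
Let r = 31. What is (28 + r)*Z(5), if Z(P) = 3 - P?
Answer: -118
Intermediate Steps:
(28 + r)*Z(5) = (28 + 31)*(3 - 1*5) = 59*(3 - 5) = 59*(-2) = -118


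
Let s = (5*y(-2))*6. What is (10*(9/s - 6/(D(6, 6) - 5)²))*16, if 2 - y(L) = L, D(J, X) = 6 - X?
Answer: -132/5 ≈ -26.400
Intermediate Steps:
y(L) = 2 - L
s = 120 (s = (5*(2 - 1*(-2)))*6 = (5*(2 + 2))*6 = (5*4)*6 = 20*6 = 120)
(10*(9/s - 6/(D(6, 6) - 5)²))*16 = (10*(9/120 - 6/((6 - 1*6) - 5)²))*16 = (10*(9*(1/120) - 6/((6 - 6) - 5)²))*16 = (10*(3/40 - 6/(0 - 5)²))*16 = (10*(3/40 - 6/((-5)²)))*16 = (10*(3/40 - 6/25))*16 = (10*(-33/200))*16 = -33/20*16 = -132/5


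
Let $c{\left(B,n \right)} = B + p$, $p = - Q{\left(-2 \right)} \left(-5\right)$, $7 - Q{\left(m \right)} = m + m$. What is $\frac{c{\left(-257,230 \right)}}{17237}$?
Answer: $- \frac{202}{17237} \approx -0.011719$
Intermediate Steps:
$Q{\left(m \right)} = 7 - 2 m$ ($Q{\left(m \right)} = 7 - \left(m + m\right) = 7 - 2 m$)
$p = 55$ ($p = - (7 - -4) \left(-5\right) = - (7 + 4) \left(-5\right) = \left(-1\right) 11 \left(-5\right) = \left(-11\right) \left(-5\right) = 55$)
$c{\left(B,n \right)} = 55 + B$ ($c{\left(B,n \right)} = B + 55 = 55 + B$)
$\frac{c{\left(-257,230 \right)}}{17237} = \frac{55 - 257}{17237} = \left(-202\right) \frac{1}{17237} = - \frac{202}{17237}$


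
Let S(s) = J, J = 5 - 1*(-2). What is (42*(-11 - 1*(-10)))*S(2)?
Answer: -294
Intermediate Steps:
J = 7 (J = 5 + 2 = 7)
S(s) = 7
(42*(-11 - 1*(-10)))*S(2) = (42*(-11 - 1*(-10)))*7 = (42*(-11 + 10))*7 = (42*(-1))*7 = -42*7 = -294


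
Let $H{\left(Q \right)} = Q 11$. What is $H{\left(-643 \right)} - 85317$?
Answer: $-92390$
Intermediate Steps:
$H{\left(Q \right)} = 11 Q$
$H{\left(-643 \right)} - 85317 = 11 \left(-643\right) - 85317 = -7073 - 85317 = -92390$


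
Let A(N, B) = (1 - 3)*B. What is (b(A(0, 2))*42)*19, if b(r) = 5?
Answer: 3990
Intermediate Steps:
A(N, B) = -2*B
(b(A(0, 2))*42)*19 = (5*42)*19 = 210*19 = 3990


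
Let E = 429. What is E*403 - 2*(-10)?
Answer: 172907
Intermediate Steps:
E*403 - 2*(-10) = 429*403 - 2*(-10) = 172887 + 20 = 172907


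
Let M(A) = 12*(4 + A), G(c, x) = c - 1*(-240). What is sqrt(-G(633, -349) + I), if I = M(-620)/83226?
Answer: I*sqrt(1388316865)/1261 ≈ 29.548*I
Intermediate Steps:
G(c, x) = 240 + c (G(c, x) = c + 240 = 240 + c)
M(A) = 48 + 12*A
I = -112/1261 (I = (48 + 12*(-620))/83226 = (48 - 7440)*(1/83226) = -7392*1/83226 = -112/1261 ≈ -0.088818)
sqrt(-G(633, -349) + I) = sqrt(-(240 + 633) - 112/1261) = sqrt(-1*873 - 112/1261) = sqrt(-873 - 112/1261) = sqrt(-1100965/1261) = I*sqrt(1388316865)/1261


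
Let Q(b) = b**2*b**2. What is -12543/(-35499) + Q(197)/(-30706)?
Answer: -17822008263887/363344098 ≈ -49050.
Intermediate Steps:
Q(b) = b**4
-12543/(-35499) + Q(197)/(-30706) = -12543/(-35499) + 197**4/(-30706) = -12543*(-1/35499) + 1506138481*(-1/30706) = 4181/11833 - 1506138481/30706 = -17822008263887/363344098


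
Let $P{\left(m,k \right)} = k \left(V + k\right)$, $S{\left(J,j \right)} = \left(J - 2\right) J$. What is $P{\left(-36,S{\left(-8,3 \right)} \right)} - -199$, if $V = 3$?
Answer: $6839$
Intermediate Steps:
$S{\left(J,j \right)} = J \left(-2 + J\right)$ ($S{\left(J,j \right)} = \left(-2 + J\right) J = J \left(-2 + J\right)$)
$P{\left(m,k \right)} = k \left(3 + k\right)$
$P{\left(-36,S{\left(-8,3 \right)} \right)} - -199 = - 8 \left(-2 - 8\right) \left(3 - 8 \left(-2 - 8\right)\right) - -199 = \left(-8\right) \left(-10\right) \left(3 - -80\right) + 199 = 80 \left(3 + 80\right) + 199 = 80 \cdot 83 + 199 = 6640 + 199 = 6839$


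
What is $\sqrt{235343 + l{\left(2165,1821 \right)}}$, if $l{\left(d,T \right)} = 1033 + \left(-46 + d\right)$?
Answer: $\sqrt{238495} \approx 488.36$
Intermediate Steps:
$l{\left(d,T \right)} = 987 + d$
$\sqrt{235343 + l{\left(2165,1821 \right)}} = \sqrt{235343 + \left(987 + 2165\right)} = \sqrt{235343 + 3152} = \sqrt{238495}$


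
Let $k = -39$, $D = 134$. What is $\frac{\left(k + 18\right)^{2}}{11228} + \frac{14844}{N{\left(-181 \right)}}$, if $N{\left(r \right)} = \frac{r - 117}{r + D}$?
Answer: $\frac{559539123}{238996} \approx 2341.2$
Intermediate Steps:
$N{\left(r \right)} = \frac{-117 + r}{134 + r}$ ($N{\left(r \right)} = \frac{r - 117}{r + 134} = \frac{-117 + r}{134 + r}$)
$\frac{\left(k + 18\right)^{2}}{11228} + \frac{14844}{N{\left(-181 \right)}} = \frac{\left(-39 + 18\right)^{2}}{11228} + \frac{14844}{\frac{1}{134 - 181} \left(-117 - 181\right)} = \left(-21\right)^{2} \cdot \frac{1}{11228} + \frac{14844}{\frac{1}{-47} \left(-298\right)} = 441 \cdot \frac{1}{11228} + \frac{14844}{\left(- \frac{1}{47}\right) \left(-298\right)} = \frac{63}{1604} + \frac{14844}{\frac{298}{47}} = \frac{63}{1604} + 14844 \cdot \frac{47}{298} = \frac{63}{1604} + \frac{348834}{149} = \frac{559539123}{238996}$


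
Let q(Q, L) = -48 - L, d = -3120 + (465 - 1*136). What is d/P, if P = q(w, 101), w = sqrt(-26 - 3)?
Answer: 2791/149 ≈ 18.732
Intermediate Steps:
w = I*sqrt(29) (w = sqrt(-29) = I*sqrt(29) ≈ 5.3852*I)
d = -2791 (d = -3120 + (465 - 136) = -3120 + 329 = -2791)
P = -149 (P = -48 - 1*101 = -48 - 101 = -149)
d/P = -2791/(-149) = -2791*(-1/149) = 2791/149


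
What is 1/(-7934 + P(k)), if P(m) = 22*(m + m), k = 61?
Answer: -1/5250 ≈ -0.00019048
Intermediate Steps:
P(m) = 44*m (P(m) = 22*(2*m) = 44*m)
1/(-7934 + P(k)) = 1/(-7934 + 44*61) = 1/(-7934 + 2684) = 1/(-5250) = -1/5250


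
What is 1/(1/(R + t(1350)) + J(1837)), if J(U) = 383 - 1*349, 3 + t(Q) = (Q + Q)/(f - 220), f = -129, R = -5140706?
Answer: 1794110141/60999744445 ≈ 0.029412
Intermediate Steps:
t(Q) = -3 - 2*Q/349 (t(Q) = -3 + (Q + Q)/(-129 - 220) = -3 + (2*Q)/(-349) = -3 + (2*Q)*(-1/349) = -3 - 2*Q/349)
J(U) = 34 (J(U) = 383 - 349 = 34)
1/(1/(R + t(1350)) + J(1837)) = 1/(1/(-5140706 + (-3 - 2/349*1350)) + 34) = 1/(1/(-5140706 + (-3 - 2700/349)) + 34) = 1/(1/(-5140706 - 3747/349) + 34) = 1/(1/(-1794110141/349) + 34) = 1/(-349/1794110141 + 34) = 1/(60999744445/1794110141) = 1794110141/60999744445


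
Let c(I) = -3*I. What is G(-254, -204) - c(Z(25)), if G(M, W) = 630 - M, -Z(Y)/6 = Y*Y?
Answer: -10366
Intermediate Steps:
Z(Y) = -6*Y**2 (Z(Y) = -6*Y*Y = -6*Y**2)
G(-254, -204) - c(Z(25)) = (630 - 1*(-254)) - (-3)*(-6*25**2) = (630 + 254) - (-3)*(-6*625) = 884 - (-3)*(-3750) = 884 - 1*11250 = 884 - 11250 = -10366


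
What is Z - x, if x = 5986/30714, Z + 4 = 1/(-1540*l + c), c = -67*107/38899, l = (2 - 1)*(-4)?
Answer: -15435361664548/3679701074547 ≈ -4.1947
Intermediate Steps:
l = -4 (l = 1*(-4) = -4)
c = -7169/38899 (c = -7169*1/38899 = -7169/38899 ≈ -0.18430)
Z = -958403785/239610671 (Z = -4 + 1/(-1540*(-4) - 7169/38899) = -4 + 1/(6160 - 7169/38899) = -4 + 1/(239610671/38899) = -4 + 38899/239610671 = -958403785/239610671 ≈ -3.9998)
x = 2993/15357 (x = 5986*(1/30714) = 2993/15357 ≈ 0.19489)
Z - x = -958403785/239610671 - 1*2993/15357 = -958403785/239610671 - 2993/15357 = -15435361664548/3679701074547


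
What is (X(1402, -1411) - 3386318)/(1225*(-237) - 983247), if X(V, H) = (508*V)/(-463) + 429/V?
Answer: 733048462091/275569566024 ≈ 2.6601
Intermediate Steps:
X(V, H) = 429/V - 508*V/463 (X(V, H) = (508*V)*(-1/463) + 429/V = -508*V/463 + 429/V = 429/V - 508*V/463)
(X(1402, -1411) - 3386318)/(1225*(-237) - 983247) = ((429/1402 - 508/463*1402) - 3386318)/(1225*(-237) - 983247) = ((429*(1/1402) - 712216/463) - 3386318)/(-290325 - 983247) = ((429/1402 - 712216/463) - 3386318)/(-1273572) = (-998328205/649126 - 3386318)*(-1/1273572) = -2199145386273/649126*(-1/1273572) = 733048462091/275569566024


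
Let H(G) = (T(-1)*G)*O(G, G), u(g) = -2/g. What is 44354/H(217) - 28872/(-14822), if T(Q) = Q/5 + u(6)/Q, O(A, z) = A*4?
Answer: 5184413421/1395906316 ≈ 3.7140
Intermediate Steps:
O(A, z) = 4*A
T(Q) = -1/(3*Q) + Q/5 (T(Q) = Q/5 + (-2/6)/Q = Q*(⅕) + (-2*⅙)/Q = Q/5 - 1/(3*Q) = -1/(3*Q) + Q/5)
H(G) = 8*G²/15 (H(G) = ((-⅓/(-1) + (⅕)*(-1))*G)*(4*G) = ((-⅓*(-1) - ⅕)*G)*(4*G) = ((⅓ - ⅕)*G)*(4*G) = (2*G/15)*(4*G) = 8*G²/15)
44354/H(217) - 28872/(-14822) = 44354/(((8/15)*217²)) - 28872/(-14822) = 44354/(((8/15)*47089)) - 28872*(-1/14822) = 44354/(376712/15) + 14436/7411 = 44354*(15/376712) + 14436/7411 = 332655/188356 + 14436/7411 = 5184413421/1395906316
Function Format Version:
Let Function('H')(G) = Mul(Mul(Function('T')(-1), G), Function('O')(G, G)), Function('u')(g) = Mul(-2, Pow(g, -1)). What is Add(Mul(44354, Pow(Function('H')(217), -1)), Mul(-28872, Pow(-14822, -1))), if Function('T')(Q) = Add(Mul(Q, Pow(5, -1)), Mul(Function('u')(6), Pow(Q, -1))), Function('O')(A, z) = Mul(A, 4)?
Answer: Rational(5184413421, 1395906316) ≈ 3.7140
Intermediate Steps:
Function('O')(A, z) = Mul(4, A)
Function('T')(Q) = Add(Mul(Rational(-1, 3), Pow(Q, -1)), Mul(Rational(1, 5), Q)) (Function('T')(Q) = Add(Mul(Q, Pow(5, -1)), Mul(Mul(-2, Pow(6, -1)), Pow(Q, -1))) = Add(Mul(Q, Rational(1, 5)), Mul(Mul(-2, Rational(1, 6)), Pow(Q, -1))) = Add(Mul(Rational(1, 5), Q), Mul(Rational(-1, 3), Pow(Q, -1))) = Add(Mul(Rational(-1, 3), Pow(Q, -1)), Mul(Rational(1, 5), Q)))
Function('H')(G) = Mul(Rational(8, 15), Pow(G, 2)) (Function('H')(G) = Mul(Mul(Add(Mul(Rational(-1, 3), Pow(-1, -1)), Mul(Rational(1, 5), -1)), G), Mul(4, G)) = Mul(Mul(Add(Mul(Rational(-1, 3), -1), Rational(-1, 5)), G), Mul(4, G)) = Mul(Mul(Add(Rational(1, 3), Rational(-1, 5)), G), Mul(4, G)) = Mul(Mul(Rational(2, 15), G), Mul(4, G)) = Mul(Rational(8, 15), Pow(G, 2)))
Add(Mul(44354, Pow(Function('H')(217), -1)), Mul(-28872, Pow(-14822, -1))) = Add(Mul(44354, Pow(Mul(Rational(8, 15), Pow(217, 2)), -1)), Mul(-28872, Pow(-14822, -1))) = Add(Mul(44354, Pow(Mul(Rational(8, 15), 47089), -1)), Mul(-28872, Rational(-1, 14822))) = Add(Mul(44354, Pow(Rational(376712, 15), -1)), Rational(14436, 7411)) = Add(Mul(44354, Rational(15, 376712)), Rational(14436, 7411)) = Add(Rational(332655, 188356), Rational(14436, 7411)) = Rational(5184413421, 1395906316)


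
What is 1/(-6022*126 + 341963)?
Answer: -1/416809 ≈ -2.3992e-6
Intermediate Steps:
1/(-6022*126 + 341963) = 1/(-758772 + 341963) = 1/(-416809) = -1/416809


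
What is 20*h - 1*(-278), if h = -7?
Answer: 138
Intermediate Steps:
20*h - 1*(-278) = 20*(-7) - 1*(-278) = -140 + 278 = 138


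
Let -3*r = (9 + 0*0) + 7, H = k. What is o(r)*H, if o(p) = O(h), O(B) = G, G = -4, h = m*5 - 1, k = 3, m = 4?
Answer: -12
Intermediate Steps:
H = 3
h = 19 (h = 4*5 - 1 = 20 - 1 = 19)
r = -16/3 (r = -((9 + 0*0) + 7)/3 = -((9 + 0) + 7)/3 = -(9 + 7)/3 = -1/3*16 = -16/3 ≈ -5.3333)
O(B) = -4
o(p) = -4
o(r)*H = -4*3 = -12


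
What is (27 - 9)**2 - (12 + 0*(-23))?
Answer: 312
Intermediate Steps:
(27 - 9)**2 - (12 + 0*(-23)) = 18**2 - (12 + 0) = 324 - 1*12 = 324 - 12 = 312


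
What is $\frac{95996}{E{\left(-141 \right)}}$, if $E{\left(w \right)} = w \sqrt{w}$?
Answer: $\frac{95996 i \sqrt{141}}{19881} \approx 57.336 i$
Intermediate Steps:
$E{\left(w \right)} = w^{\frac{3}{2}}$
$\frac{95996}{E{\left(-141 \right)}} = \frac{95996}{\left(-141\right)^{\frac{3}{2}}} = \frac{95996}{\left(-141\right) i \sqrt{141}} = 95996 \frac{i \sqrt{141}}{19881} = \frac{95996 i \sqrt{141}}{19881}$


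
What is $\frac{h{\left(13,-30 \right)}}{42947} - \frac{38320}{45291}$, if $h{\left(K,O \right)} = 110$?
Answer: $- \frac{1640747030}{1945112577} \approx -0.84352$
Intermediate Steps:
$\frac{h{\left(13,-30 \right)}}{42947} - \frac{38320}{45291} = \frac{110}{42947} - \frac{38320}{45291} = - \frac{1640747030}{1945112577}$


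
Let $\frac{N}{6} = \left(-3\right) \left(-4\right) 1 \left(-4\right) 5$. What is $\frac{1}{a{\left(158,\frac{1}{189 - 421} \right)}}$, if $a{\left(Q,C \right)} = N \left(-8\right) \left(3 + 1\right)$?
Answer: $\frac{1}{46080} \approx 2.1701 \cdot 10^{-5}$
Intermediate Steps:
$N = -1440$ ($N = 6 \left(-3\right) \left(-4\right) 1 \left(-4\right) 5 = 6 \cdot 12 \cdot 1 \left(-4\right) 5 = 6 \cdot 12 \left(-4\right) 5 = 6 \left(\left(-48\right) 5\right) = 6 \left(-240\right) = -1440$)
$a{\left(Q,C \right)} = 46080$ ($a{\left(Q,C \right)} = \left(-1440\right) \left(-8\right) \left(3 + 1\right) = 11520 \cdot 4 = 46080$)
$\frac{1}{a{\left(158,\frac{1}{189 - 421} \right)}} = \frac{1}{46080}$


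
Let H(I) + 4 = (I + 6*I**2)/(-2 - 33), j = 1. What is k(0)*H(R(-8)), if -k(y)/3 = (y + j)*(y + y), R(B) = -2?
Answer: 0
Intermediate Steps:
H(I) = -4 - 6*I**2/35 - I/35 (H(I) = -4 + (I + 6*I**2)/(-2 - 33) = -4 + (I + 6*I**2)/(-35) = -4 + (I + 6*I**2)*(-1/35) = -4 + (-6*I**2/35 - I/35) = -4 - 6*I**2/35 - I/35)
k(y) = -6*y*(1 + y) (k(y) = -3*(y + 1)*(y + y) = -3*(1 + y)*2*y = -6*y*(1 + y))
k(0)*H(R(-8)) = (-6*0*(1 + 0))*(-4 - 6/35*(-2)**2 - 1/35*(-2)) = (-6*0*1)*(-4 - 6/35*4 + 2/35) = 0*(-4 - 24/35 + 2/35) = 0*(-162/35) = 0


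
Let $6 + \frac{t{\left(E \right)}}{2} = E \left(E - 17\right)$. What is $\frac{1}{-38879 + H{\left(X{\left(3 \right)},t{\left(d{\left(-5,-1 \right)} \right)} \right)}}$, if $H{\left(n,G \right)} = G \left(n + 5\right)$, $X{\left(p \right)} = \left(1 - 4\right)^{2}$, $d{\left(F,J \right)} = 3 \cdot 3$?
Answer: $- \frac{1}{41063} \approx -2.4353 \cdot 10^{-5}$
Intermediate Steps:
$d{\left(F,J \right)} = 9$
$t{\left(E \right)} = -12 + 2 E \left(-17 + E\right)$ ($t{\left(E \right)} = -12 + 2 E \left(E - 17\right) = -12 + 2 E \left(-17 + E\right)$)
$X{\left(p \right)} = 9$ ($X{\left(p \right)} = \left(-3\right)^{2} = 9$)
$H{\left(n,G \right)} = G \left(5 + n\right)$
$\frac{1}{-38879 + H{\left(X{\left(3 \right)},t{\left(d{\left(-5,-1 \right)} \right)} \right)}} = \frac{1}{-38879 + \left(-12 - 306 + 2 \cdot 9^{2}\right) \left(5 + 9\right)} = \frac{1}{-38879 + \left(-12 - 306 + 2 \cdot 81\right) 14} = \frac{1}{-38879 + \left(-12 - 306 + 162\right) 14} = \frac{1}{-38879 - 2184} = \frac{1}{-41063} = - \frac{1}{41063}$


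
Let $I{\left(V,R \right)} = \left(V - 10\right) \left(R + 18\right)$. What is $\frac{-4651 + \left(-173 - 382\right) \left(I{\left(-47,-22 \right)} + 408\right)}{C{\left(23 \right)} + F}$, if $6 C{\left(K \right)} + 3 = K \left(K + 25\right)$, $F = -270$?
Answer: $\frac{715262}{173} \approx 4134.5$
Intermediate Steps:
$C{\left(K \right)} = - \frac{1}{2} + \frac{K \left(25 + K\right)}{6}$ ($C{\left(K \right)} = - \frac{1}{2} + \frac{K \left(K + 25\right)}{6} = - \frac{1}{2} + \frac{K \left(25 + K\right)}{6}$)
$I{\left(V,R \right)} = \left(-10 + V\right) \left(18 + R\right)$
$\frac{-4651 + \left(-173 - 382\right) \left(I{\left(-47,-22 \right)} + 408\right)}{C{\left(23 \right)} + F} = \frac{-4651 + \left(-173 - 382\right) \left(\left(-180 - -220 + 18 \left(-47\right) - -1034\right) + 408\right)}{\left(- \frac{1}{2} + \frac{23^{2}}{6} + \frac{25}{6} \cdot 23\right) - 270} = \frac{-4651 - 555 \left(\left(-180 + 220 - 846 + 1034\right) + 408\right)}{\left(- \frac{1}{2} + \frac{1}{6} \cdot 529 + \frac{575}{6}\right) - 270} = \frac{-4651 - 555 \left(228 + 408\right)}{\left(- \frac{1}{2} + \frac{529}{6} + \frac{575}{6}\right) - 270} = \frac{-4651 - 352980}{\frac{367}{2} - 270} = \frac{-4651 - 352980}{- \frac{173}{2}} = \left(-357631\right) \left(- \frac{2}{173}\right) = \frac{715262}{173}$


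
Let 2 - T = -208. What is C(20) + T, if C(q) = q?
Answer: 230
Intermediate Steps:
T = 210 (T = 2 - 1*(-208) = 2 + 208 = 210)
C(20) + T = 20 + 210 = 230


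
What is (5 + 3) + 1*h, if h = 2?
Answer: 10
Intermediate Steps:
(5 + 3) + 1*h = (5 + 3) + 1*2 = 8 + 2 = 10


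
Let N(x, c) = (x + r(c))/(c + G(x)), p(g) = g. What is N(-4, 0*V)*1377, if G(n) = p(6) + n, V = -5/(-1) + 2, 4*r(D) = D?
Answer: -2754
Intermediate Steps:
r(D) = D/4
V = 7 (V = -1*(-5) + 2 = 5 + 2 = 7)
G(n) = 6 + n
N(x, c) = (x + c/4)/(6 + c + x) (N(x, c) = (x + c/4)/(c + (6 + x)) = (x + c/4)/(6 + c + x))
N(-4, 0*V)*1377 = ((-4 + (0*7)/4)/(6 + 0*7 - 4))*1377 = ((-4 + (1/4)*0)/(6 + 0 - 4))*1377 = ((-4 + 0)/2)*1377 = ((1/2)*(-4))*1377 = -2*1377 = -2754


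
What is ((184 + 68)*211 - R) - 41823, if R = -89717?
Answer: 101066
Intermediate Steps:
((184 + 68)*211 - R) - 41823 = ((184 + 68)*211 - 1*(-89717)) - 41823 = (252*211 + 89717) - 41823 = (53172 + 89717) - 41823 = 142889 - 41823 = 101066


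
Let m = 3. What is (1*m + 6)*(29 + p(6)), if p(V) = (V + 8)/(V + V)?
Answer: 543/2 ≈ 271.50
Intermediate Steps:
p(V) = (8 + V)/(2*V) (p(V) = (8 + V)/((2*V)) = (8 + V)*(1/(2*V)) = (8 + V)/(2*V))
(1*m + 6)*(29 + p(6)) = (1*3 + 6)*(29 + (½)*(8 + 6)/6) = (3 + 6)*(29 + (½)*(⅙)*14) = 9*(29 + 7/6) = 9*(181/6) = 543/2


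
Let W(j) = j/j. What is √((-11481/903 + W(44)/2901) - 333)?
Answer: I*√142563526791/20307 ≈ 18.593*I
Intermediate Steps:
W(j) = 1
√((-11481/903 + W(44)/2901) - 333) = √((-11481/903 + 1/2901) - 333) = √((-11481*1/903 + 1*(1/2901)) - 333) = √((-89/7 + 1/2901) - 333) = √(-258182/20307 - 333) = √(-7020413/20307) = I*√142563526791/20307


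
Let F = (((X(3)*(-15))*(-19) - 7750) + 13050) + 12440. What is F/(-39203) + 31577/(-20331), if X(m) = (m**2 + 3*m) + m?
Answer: -1720266106/797036193 ≈ -2.1583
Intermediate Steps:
X(m) = m**2 + 4*m
F = 23725 (F = ((((3*(4 + 3))*(-15))*(-19) - 7750) + 13050) + 12440 = ((((3*7)*(-15))*(-19) - 7750) + 13050) + 12440 = (((21*(-15))*(-19) - 7750) + 13050) + 12440 = ((-315*(-19) - 7750) + 13050) + 12440 = ((5985 - 7750) + 13050) + 12440 = (-1765 + 13050) + 12440 = 11285 + 12440 = 23725)
F/(-39203) + 31577/(-20331) = 23725/(-39203) + 31577/(-20331) = 23725*(-1/39203) + 31577*(-1/20331) = -23725/39203 - 31577/20331 = -1720266106/797036193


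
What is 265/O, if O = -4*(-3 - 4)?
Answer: 265/28 ≈ 9.4643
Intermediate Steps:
O = 28 (O = -4*(-7) = 28)
265/O = 265/28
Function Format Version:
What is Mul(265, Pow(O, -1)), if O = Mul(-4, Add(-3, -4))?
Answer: Rational(265, 28) ≈ 9.4643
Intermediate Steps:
O = 28 (O = Mul(-4, -7) = 28)
Mul(265, Pow(O, -1)) = Mul(265, Pow(28, -1)) = Mul(265, Rational(1, 28)) = Rational(265, 28)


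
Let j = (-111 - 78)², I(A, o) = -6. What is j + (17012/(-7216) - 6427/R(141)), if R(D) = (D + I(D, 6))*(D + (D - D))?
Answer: 1226535869777/34339140 ≈ 35718.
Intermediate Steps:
R(D) = D*(-6 + D) (R(D) = (D - 6)*(D + (D - D)) = (-6 + D)*(D + 0) = (-6 + D)*D = D*(-6 + D))
j = 35721 (j = (-189)² = 35721)
j + (17012/(-7216) - 6427/R(141)) = 35721 + (17012/(-7216) - 6427*1/(141*(-6 + 141))) = 35721 + (17012*(-1/7216) - 6427/(141*135)) = 35721 + (-4253/1804 - 6427/19035) = 35721 - 92550163/34339140 = 1226535869777/34339140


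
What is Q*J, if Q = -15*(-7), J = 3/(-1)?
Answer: -315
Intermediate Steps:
J = -3 (J = 3*(-1) = -3)
Q = 105
Q*J = 105*(-3) = -315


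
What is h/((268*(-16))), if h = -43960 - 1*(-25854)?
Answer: 9053/2144 ≈ 4.2225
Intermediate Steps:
h = -18106 (h = -43960 + 25854 = -18106)
h/((268*(-16))) = -18106/(268*(-16)) = -18106/(-4288) = -18106*(-1/4288) = 9053/2144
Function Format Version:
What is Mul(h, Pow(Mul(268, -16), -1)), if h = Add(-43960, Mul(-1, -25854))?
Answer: Rational(9053, 2144) ≈ 4.2225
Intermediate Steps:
h = -18106 (h = Add(-43960, 25854) = -18106)
Mul(h, Pow(Mul(268, -16), -1)) = Mul(-18106, Pow(Mul(268, -16), -1)) = Mul(-18106, Pow(-4288, -1)) = Mul(-18106, Rational(-1, 4288)) = Rational(9053, 2144)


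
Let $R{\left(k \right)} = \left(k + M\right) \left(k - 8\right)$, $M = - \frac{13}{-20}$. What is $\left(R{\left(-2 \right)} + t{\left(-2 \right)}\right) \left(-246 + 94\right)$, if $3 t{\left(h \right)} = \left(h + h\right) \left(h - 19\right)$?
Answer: $-6308$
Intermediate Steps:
$t{\left(h \right)} = \frac{2 h \left(-19 + h\right)}{3}$ ($t{\left(h \right)} = \frac{\left(h + h\right) \left(h - 19\right)}{3} = \frac{2 h \left(-19 + h\right)}{3}$)
$M = \frac{13}{20}$ ($M = \left(-13\right) \left(- \frac{1}{20}\right) = \frac{13}{20} \approx 0.65$)
$R{\left(k \right)} = \left(-8 + k\right) \left(\frac{13}{20} + k\right)$ ($R{\left(k \right)} = \left(k + \frac{13}{20}\right) \left(k - 8\right) = \left(\frac{13}{20} + k\right) \left(-8 + k\right) = \left(-8 + k\right) \left(\frac{13}{20} + k\right)$)
$\left(R{\left(-2 \right)} + t{\left(-2 \right)}\right) \left(-246 + 94\right) = \left(\left(- \frac{26}{5} + \left(-2\right)^{2} - - \frac{147}{10}\right) + \frac{2}{3} \left(-2\right) \left(-19 - 2\right)\right) \left(-246 + 94\right) = \left(\left(- \frac{26}{5} + 4 + \frac{147}{10}\right) + \frac{2}{3} \left(-2\right) \left(-21\right)\right) \left(-152\right) = \left(\frac{27}{2} + 28\right) \left(-152\right) = \frac{83}{2} \left(-152\right) = -6308$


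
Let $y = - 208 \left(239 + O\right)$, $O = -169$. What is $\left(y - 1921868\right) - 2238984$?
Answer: $-4175412$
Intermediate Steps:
$y = -14560$ ($y = - 208 \left(239 - 169\right) = \left(-208\right) 70 = -14560$)
$\left(y - 1921868\right) - 2238984 = \left(-14560 - 1921868\right) - 2238984 = -1936428 - 2238984 = -4175412$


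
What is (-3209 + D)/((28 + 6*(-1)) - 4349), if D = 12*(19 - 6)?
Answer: 3053/4327 ≈ 0.70557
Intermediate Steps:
D = 156 (D = 12*13 = 156)
(-3209 + D)/((28 + 6*(-1)) - 4349) = (-3209 + 156)/((28 + 6*(-1)) - 4349) = -3053/((28 - 6) - 4349) = -3053/(22 - 4349) = -3053/(-4327) = -3053*(-1/4327) = 3053/4327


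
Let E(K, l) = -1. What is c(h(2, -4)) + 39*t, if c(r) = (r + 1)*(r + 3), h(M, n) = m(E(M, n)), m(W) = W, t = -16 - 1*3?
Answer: -741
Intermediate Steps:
t = -19 (t = -16 - 3 = -19)
h(M, n) = -1
c(r) = (1 + r)*(3 + r)
c(h(2, -4)) + 39*t = (3 + (-1)² + 4*(-1)) + 39*(-19) = (3 + 1 - 4) - 741 = 0 - 741 = -741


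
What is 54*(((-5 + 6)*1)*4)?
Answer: 216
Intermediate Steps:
54*(((-5 + 6)*1)*4) = 54*((1*1)*4) = 54*(1*4) = 54*4 = 216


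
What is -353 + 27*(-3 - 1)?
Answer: -461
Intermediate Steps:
-353 + 27*(-3 - 1) = -353 + 27*(-4) = -353 - 108 = -461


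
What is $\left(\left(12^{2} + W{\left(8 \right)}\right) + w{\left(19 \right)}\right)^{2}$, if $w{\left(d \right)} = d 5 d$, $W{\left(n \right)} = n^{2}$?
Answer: $4052169$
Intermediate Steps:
$w{\left(d \right)} = 5 d^{2}$ ($w{\left(d \right)} = 5 d d = 5 d^{2}$)
$\left(\left(12^{2} + W{\left(8 \right)}\right) + w{\left(19 \right)}\right)^{2} = \left(\left(12^{2} + 8^{2}\right) + 5 \cdot 19^{2}\right)^{2} = \left(\left(144 + 64\right) + 5 \cdot 361\right)^{2} = \left(208 + 1805\right)^{2} = 2013^{2} = 4052169$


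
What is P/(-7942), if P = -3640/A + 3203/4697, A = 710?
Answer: 1482295/2648553754 ≈ 0.00055966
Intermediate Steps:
P = -1482295/333487 (P = -3640/710 + 3203/4697 = -3640*1/710 + 3203*(1/4697) = -364/71 + 3203/4697 = -1482295/333487 ≈ -4.4448)
P/(-7942) = -1482295/333487/(-7942) = -1482295/333487*(-1/7942) = 1482295/2648553754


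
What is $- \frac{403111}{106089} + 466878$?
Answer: $\frac{49530217031}{106089} \approx 4.6687 \cdot 10^{5}$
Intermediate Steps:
$- \frac{403111}{106089} + 466878 = \frac{49530217031}{106089}$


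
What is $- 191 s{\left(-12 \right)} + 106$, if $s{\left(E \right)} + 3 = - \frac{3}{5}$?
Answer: $\frac{3968}{5} \approx 793.6$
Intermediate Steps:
$s{\left(E \right)} = - \frac{18}{5}$ ($s{\left(E \right)} = -3 - \frac{3}{5} = - \frac{18}{5}$)
$- 191 s{\left(-12 \right)} + 106 = \left(-191\right) \left(- \frac{18}{5}\right) + 106 = \frac{3438}{5} + 106 = \frac{3968}{5}$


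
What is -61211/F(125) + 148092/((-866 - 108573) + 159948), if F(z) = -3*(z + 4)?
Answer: 3149018003/19546983 ≈ 161.10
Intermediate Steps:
F(z) = -12 - 3*z (F(z) = -3*(4 + z) = -12 - 3*z)
-61211/F(125) + 148092/((-866 - 108573) + 159948) = -61211/(-12 - 3*125) + 148092/((-866 - 108573) + 159948) = -61211/(-12 - 375) + 148092/(-109439 + 159948) = -61211/(-387) + 148092/50509 = -61211*(-1/387) + 148092*(1/50509) = 61211/387 + 148092/50509 = 3149018003/19546983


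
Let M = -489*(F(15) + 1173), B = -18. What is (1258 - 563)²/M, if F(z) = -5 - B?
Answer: -483025/579954 ≈ -0.83287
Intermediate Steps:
F(z) = 13 (F(z) = -5 - 1*(-18) = -5 + 18 = 13)
M = -579954 (M = -489*(13 + 1173) = -489*1186 = -579954)
(1258 - 563)²/M = (1258 - 563)²/(-579954) = 695²*(-1/579954) = 483025*(-1/579954) = -483025/579954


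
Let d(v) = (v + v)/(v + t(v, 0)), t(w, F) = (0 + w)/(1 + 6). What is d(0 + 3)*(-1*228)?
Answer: -399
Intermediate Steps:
t(w, F) = w/7
d(v) = 7/4 (d(v) = (v + v)/(v + v/7) = (2*v)/((8*v/7)) = (2*v)*(7/(8*v)) = 7/4)
d(0 + 3)*(-1*228) = 7*(-1*228)/4 = (7/4)*(-228) = -399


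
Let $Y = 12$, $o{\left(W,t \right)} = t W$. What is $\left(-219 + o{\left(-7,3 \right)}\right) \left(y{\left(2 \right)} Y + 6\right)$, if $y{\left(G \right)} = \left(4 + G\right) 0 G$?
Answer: $-1440$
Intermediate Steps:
$o{\left(W,t \right)} = W t$
$y{\left(G \right)} = 0$ ($y{\left(G \right)} = 0 G = 0$)
$\left(-219 + o{\left(-7,3 \right)}\right) \left(y{\left(2 \right)} Y + 6\right) = \left(-219 - 21\right) \left(0 \cdot 12 + 6\right) = \left(-219 - 21\right) \left(0 + 6\right) = \left(-240\right) 6 = -1440$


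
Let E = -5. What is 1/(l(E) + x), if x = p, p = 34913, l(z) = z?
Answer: 1/34908 ≈ 2.8647e-5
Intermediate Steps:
x = 34913
1/(l(E) + x) = 1/(-5 + 34913) = 1/34908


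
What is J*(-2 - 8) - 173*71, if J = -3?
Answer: -12253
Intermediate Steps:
J*(-2 - 8) - 173*71 = -3*(-2 - 8) - 173*71 = -3*(-10) - 12283 = 30 - 12283 = -12253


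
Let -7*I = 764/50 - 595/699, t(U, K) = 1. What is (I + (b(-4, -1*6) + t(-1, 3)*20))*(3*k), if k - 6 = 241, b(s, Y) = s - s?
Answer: 542006179/40775 ≈ 13293.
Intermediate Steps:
b(s, Y) = 0
k = 247 (k = 6 + 241 = 247)
I = -252143/122325 (I = -(764/50 - 595/699)/7 = -(764*(1/50) - 595*1/699)/7 = -(382/25 - 595/699)/7 = -1/7*252143/17475 = -252143/122325 ≈ -2.0613)
(I + (b(-4, -1*6) + t(-1, 3)*20))*(3*k) = (-252143/122325 + (0 + 1*20))*(3*247) = (-252143/122325 + (0 + 20))*741 = (-252143/122325 + 20)*741 = (2194357/122325)*741 = 542006179/40775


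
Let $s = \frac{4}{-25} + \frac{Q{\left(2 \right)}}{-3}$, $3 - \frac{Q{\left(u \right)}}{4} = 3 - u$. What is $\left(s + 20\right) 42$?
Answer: $\frac{18032}{25} \approx 721.28$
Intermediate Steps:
$Q{\left(u \right)} = 4 u$ ($Q{\left(u \right)} = 12 - 4 \left(3 - u\right) = 12 + \left(-12 + 4 u\right) = 4 u$)
$s = - \frac{212}{75}$ ($s = \frac{4}{-25} + \frac{4 \cdot 2}{-3} = 4 \left(- \frac{1}{25}\right) + 8 \left(- \frac{1}{3}\right) = - \frac{4}{25} - \frac{8}{3} = - \frac{212}{75} \approx -2.8267$)
$\left(s + 20\right) 42 = \left(- \frac{212}{75} + 20\right) 42 = \frac{1288}{75} \cdot 42 = \frac{18032}{25}$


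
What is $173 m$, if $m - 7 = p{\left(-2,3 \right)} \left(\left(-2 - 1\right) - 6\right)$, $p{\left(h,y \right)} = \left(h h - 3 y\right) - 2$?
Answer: $12110$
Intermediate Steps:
$p{\left(h,y \right)} = -2 + h^{2} - 3 y$ ($p{\left(h,y \right)} = \left(h^{2} - 3 y\right) - 2 = -2 + h^{2} - 3 y$)
$m = 70$ ($m = 7 + \left(-2 + \left(-2\right)^{2} - 9\right) \left(\left(-2 - 1\right) - 6\right) = 7 + \left(-2 + 4 - 9\right) \left(-3 - 6\right) = 7 - -63 = 7 + 63 = 70$)
$173 m = 173 \cdot 70 = 12110$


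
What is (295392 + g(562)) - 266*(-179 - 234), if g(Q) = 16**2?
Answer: 405506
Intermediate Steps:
g(Q) = 256
(295392 + g(562)) - 266*(-179 - 234) = (295392 + 256) - 266*(-179 - 234) = 295648 - 266*(-413) = 295648 + 109858 = 405506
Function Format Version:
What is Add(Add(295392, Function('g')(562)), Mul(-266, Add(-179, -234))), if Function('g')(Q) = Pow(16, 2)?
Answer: 405506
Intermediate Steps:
Function('g')(Q) = 256
Add(Add(295392, Function('g')(562)), Mul(-266, Add(-179, -234))) = Add(Add(295392, 256), Mul(-266, Add(-179, -234))) = Add(295648, Mul(-266, -413)) = Add(295648, 109858) = 405506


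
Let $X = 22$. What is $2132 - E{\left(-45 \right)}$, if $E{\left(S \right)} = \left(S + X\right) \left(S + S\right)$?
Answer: $62$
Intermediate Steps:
$E{\left(S \right)} = 2 S \left(22 + S\right)$ ($E{\left(S \right)} = \left(S + 22\right) \left(S + S\right) = \left(22 + S\right) 2 S = 2 S \left(22 + S\right)$)
$2132 - E{\left(-45 \right)} = 2132 - 2 \left(-45\right) \left(22 - 45\right) = 2132 - 2 \left(-45\right) \left(-23\right) = 2132 - 2070 = 62$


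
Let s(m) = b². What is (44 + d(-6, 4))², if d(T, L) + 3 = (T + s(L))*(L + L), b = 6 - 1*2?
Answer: 14641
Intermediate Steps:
b = 4 (b = 6 - 2 = 4)
s(m) = 16 (s(m) = 4² = 16)
d(T, L) = -3 + 2*L*(16 + T) (d(T, L) = -3 + (T + 16)*(L + L) = -3 + (16 + T)*(2*L) = -3 + 2*L*(16 + T))
(44 + d(-6, 4))² = (44 + (-3 + 32*4 + 2*4*(-6)))² = (44 + (-3 + 128 - 48))² = (44 + 77)² = 121² = 14641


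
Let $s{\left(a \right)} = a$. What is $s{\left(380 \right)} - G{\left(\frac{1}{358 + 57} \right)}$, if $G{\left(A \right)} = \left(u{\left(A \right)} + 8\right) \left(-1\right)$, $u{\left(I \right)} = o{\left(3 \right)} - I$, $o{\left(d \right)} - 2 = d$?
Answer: $\frac{163094}{415} \approx 393.0$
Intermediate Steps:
$o{\left(d \right)} = 2 + d$
$u{\left(I \right)} = 5 - I$ ($u{\left(I \right)} = \left(2 + 3\right) - I = 5 - I$)
$G{\left(A \right)} = -13 + A$ ($G{\left(A \right)} = \left(\left(5 - A\right) + 8\right) \left(-1\right) = \left(13 - A\right) \left(-1\right) = -13 + A$)
$s{\left(380 \right)} - G{\left(\frac{1}{358 + 57} \right)} = 380 - \left(-13 + \frac{1}{358 + 57}\right) = 380 - \left(-13 + \frac{1}{415}\right) = 380 - - \frac{5394}{415} = 380 + \frac{5394}{415} = \frac{163094}{415}$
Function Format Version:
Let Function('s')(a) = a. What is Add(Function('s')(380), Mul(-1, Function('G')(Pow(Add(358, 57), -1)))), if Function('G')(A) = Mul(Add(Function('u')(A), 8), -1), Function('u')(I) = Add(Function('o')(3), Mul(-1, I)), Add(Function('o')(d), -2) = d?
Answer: Rational(163094, 415) ≈ 393.00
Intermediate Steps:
Function('o')(d) = Add(2, d)
Function('u')(I) = Add(5, Mul(-1, I)) (Function('u')(I) = Add(Add(2, 3), Mul(-1, I)) = Add(5, Mul(-1, I)))
Function('G')(A) = Add(-13, A) (Function('G')(A) = Mul(Add(Add(5, Mul(-1, A)), 8), -1) = Mul(Add(13, Mul(-1, A)), -1) = Add(-13, A))
Add(Function('s')(380), Mul(-1, Function('G')(Pow(Add(358, 57), -1)))) = Add(380, Mul(-1, Add(-13, Pow(Add(358, 57), -1)))) = Add(380, Mul(-1, Add(-13, Pow(415, -1)))) = Add(380, Mul(-1, Add(-13, Rational(1, 415)))) = Add(380, Mul(-1, Rational(-5394, 415))) = Add(380, Rational(5394, 415)) = Rational(163094, 415)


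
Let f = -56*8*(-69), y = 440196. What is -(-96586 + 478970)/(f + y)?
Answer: -95596/117777 ≈ -0.81167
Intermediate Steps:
f = 30912 (f = -448*(-69) = 30912)
-(-96586 + 478970)/(f + y) = -(-96586 + 478970)/(30912 + 440196) = -382384/471108 = -1*95596/117777 = -95596/117777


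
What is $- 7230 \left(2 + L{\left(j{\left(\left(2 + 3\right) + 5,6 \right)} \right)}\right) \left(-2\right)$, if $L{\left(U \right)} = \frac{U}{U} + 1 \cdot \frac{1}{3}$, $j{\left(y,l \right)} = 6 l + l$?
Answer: $48200$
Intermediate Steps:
$j{\left(y,l \right)} = 7 l$
$L{\left(U \right)} = \frac{4}{3}$ ($L{\left(U \right)} = 1 + 1 \cdot \frac{1}{3} = 1 + \frac{1}{3} = \frac{4}{3}$)
$- 7230 \left(2 + L{\left(j{\left(\left(2 + 3\right) + 5,6 \right)} \right)}\right) \left(-2\right) = - 7230 \left(2 + \frac{4}{3}\right) \left(-2\right) = - 7230 \cdot \frac{10}{3} \left(-2\right) = \left(-7230\right) \left(- \frac{20}{3}\right) = 48200$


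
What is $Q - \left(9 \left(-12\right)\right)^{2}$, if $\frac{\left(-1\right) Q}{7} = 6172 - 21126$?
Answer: $93014$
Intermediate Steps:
$Q = 104678$ ($Q = - 7 \left(6172 - 21126\right) = \left(-7\right) \left(-14954\right) = 104678$)
$Q - \left(9 \left(-12\right)\right)^{2} = 104678 - \left(9 \left(-12\right)\right)^{2} = 104678 - \left(-108\right)^{2} = 104678 - 11664 = 93014$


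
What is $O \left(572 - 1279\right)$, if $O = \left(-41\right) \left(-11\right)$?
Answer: $-318857$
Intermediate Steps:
$O = 451$
$O \left(572 - 1279\right) = 451 \left(572 - 1279\right) = 451 \left(-707\right) = -318857$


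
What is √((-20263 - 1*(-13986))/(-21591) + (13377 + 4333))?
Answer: √917336545913/7197 ≈ 133.08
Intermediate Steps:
√((-20263 - 1*(-13986))/(-21591) + (13377 + 4333)) = √((-20263 + 13986)*(-1/21591) + 17710) = √(-6277*(-1/21591) + 17710) = √(6277/21591 + 17710) = √(382382887/21591) = √917336545913/7197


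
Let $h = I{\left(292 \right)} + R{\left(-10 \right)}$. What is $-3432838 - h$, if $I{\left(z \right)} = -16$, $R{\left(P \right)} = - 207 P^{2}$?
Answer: $-3412122$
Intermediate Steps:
$h = -20716$ ($h = -16 - 207 \left(-10\right)^{2} = -16 - 20700 = -20716$)
$-3432838 - h = -3432838 - -20716 = -3432838 + 20716 = -3412122$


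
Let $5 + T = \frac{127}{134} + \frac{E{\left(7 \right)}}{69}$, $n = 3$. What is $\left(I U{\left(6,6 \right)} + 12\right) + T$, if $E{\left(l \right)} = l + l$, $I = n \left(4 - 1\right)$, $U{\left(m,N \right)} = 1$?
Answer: $\frac{158575}{9246} \approx 17.151$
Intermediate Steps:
$I = 9$ ($I = 3 \left(4 - 1\right) = 3 \cdot 3 = 9$)
$E{\left(l \right)} = 2 l$
$T = - \frac{35591}{9246}$ ($T = -5 + \left(\frac{127}{134} + \frac{2 \cdot 7}{69}\right) = -5 + \left(127 \cdot \frac{1}{134} + 14 \cdot \frac{1}{69}\right) = -5 + \left(\frac{127}{134} + \frac{14}{69}\right) = -5 + \frac{10639}{9246} = - \frac{35591}{9246} \approx -3.8493$)
$\left(I U{\left(6,6 \right)} + 12\right) + T = \left(9 \cdot 1 + 12\right) - \frac{35591}{9246} = \left(9 + 12\right) - \frac{35591}{9246} = 21 - \frac{35591}{9246} = \frac{158575}{9246}$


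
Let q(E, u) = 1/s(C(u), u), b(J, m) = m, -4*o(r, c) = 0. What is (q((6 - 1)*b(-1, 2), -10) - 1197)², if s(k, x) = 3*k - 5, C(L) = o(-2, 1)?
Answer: 35832196/25 ≈ 1.4333e+6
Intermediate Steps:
o(r, c) = 0 (o(r, c) = -¼*0 = 0)
C(L) = 0
s(k, x) = -5 + 3*k
q(E, u) = -⅕ (q(E, u) = 1/(-5 + 3*0) = 1/(-5 + 0) = 1/(-5) = -⅕)
(q((6 - 1)*b(-1, 2), -10) - 1197)² = (-⅕ - 1197)² = (-5986/5)² = 35832196/25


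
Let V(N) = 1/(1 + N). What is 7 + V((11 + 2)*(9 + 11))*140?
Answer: 1967/261 ≈ 7.5364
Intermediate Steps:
7 + V((11 + 2)*(9 + 11))*140 = 7 + 140/(1 + (11 + 2)*(9 + 11)) = 7 + 140/(1 + 13*20) = 7 + 140/(1 + 260) = 7 + 140/261 = 1967/261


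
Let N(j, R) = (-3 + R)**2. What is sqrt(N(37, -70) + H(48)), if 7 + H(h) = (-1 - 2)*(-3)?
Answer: sqrt(5331) ≈ 73.014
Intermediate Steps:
H(h) = 2 (H(h) = -7 + (-1 - 2)*(-3) = -7 - 3*(-3) = -7 + 9 = 2)
sqrt(N(37, -70) + H(48)) = sqrt((-3 - 70)**2 + 2) = sqrt((-73)**2 + 2) = sqrt(5329 + 2) = sqrt(5331)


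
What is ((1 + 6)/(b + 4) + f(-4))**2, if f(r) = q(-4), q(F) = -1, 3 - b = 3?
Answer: 9/16 ≈ 0.56250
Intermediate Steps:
b = 0 (b = 3 - 1*3 = 3 - 3 = 0)
f(r) = -1
((1 + 6)/(b + 4) + f(-4))**2 = ((1 + 6)/(0 + 4) - 1)**2 = (7/4 - 1)**2 = (3/4)**2 = 9/16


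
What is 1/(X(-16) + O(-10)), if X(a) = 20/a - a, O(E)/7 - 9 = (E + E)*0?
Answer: 4/311 ≈ 0.012862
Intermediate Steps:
O(E) = 63 (O(E) = 63 + 7*((E + E)*0) = 63 + 7*((2*E)*0) = 63 + 7*0 = 63 + 0 = 63)
X(a) = -a + 20/a
1/(X(-16) + O(-10)) = 1/((-1*(-16) + 20/(-16)) + 63) = 1/((16 + 20*(-1/16)) + 63) = 1/((16 - 5/4) + 63) = 1/(59/4 + 63) = 1/(311/4) = 4/311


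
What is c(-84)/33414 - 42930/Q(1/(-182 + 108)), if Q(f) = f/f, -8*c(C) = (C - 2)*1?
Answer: -5737852037/133656 ≈ -42930.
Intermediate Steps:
c(C) = ¼ - C/8 (c(C) = -(C - 2)/8 = -(-2 + C)/8 = ¼ - C/8)
Q(f) = 1
c(-84)/33414 - 42930/Q(1/(-182 + 108)) = (¼ - ⅛*(-84))/33414 - 42930/1 = (¼ + 21/2)*(1/33414) - 42930*1 = (43/4)*(1/33414) - 42930 = 43/133656 - 42930 = -5737852037/133656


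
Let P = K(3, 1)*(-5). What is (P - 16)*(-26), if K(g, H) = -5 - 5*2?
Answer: -1534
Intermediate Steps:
K(g, H) = -15 (K(g, H) = -5 - 10 = -15)
P = 75 (P = -15*(-5) = 75)
(P - 16)*(-26) = (75 - 16)*(-26) = 59*(-26) = -1534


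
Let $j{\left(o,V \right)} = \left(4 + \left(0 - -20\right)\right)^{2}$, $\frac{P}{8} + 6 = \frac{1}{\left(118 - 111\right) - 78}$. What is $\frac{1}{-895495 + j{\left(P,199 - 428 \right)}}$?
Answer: $- \frac{1}{894919} \approx -1.1174 \cdot 10^{-6}$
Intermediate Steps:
$P = - \frac{3416}{71}$ ($P = -48 + \frac{8}{\left(118 - 111\right) - 78} = -48 + \frac{8}{7 - 78} = -48 + \frac{8}{-71} = -48 + 8 \left(- \frac{1}{71}\right) = -48 - \frac{8}{71} = - \frac{3416}{71} \approx -48.113$)
$j{\left(o,V \right)} = 576$ ($j{\left(o,V \right)} = \left(4 + \left(0 + 20\right)\right)^{2} = \left(4 + 20\right)^{2} = 24^{2} = 576$)
$\frac{1}{-895495 + j{\left(P,199 - 428 \right)}} = \frac{1}{-895495 + 576} = \frac{1}{-894919} = - \frac{1}{894919}$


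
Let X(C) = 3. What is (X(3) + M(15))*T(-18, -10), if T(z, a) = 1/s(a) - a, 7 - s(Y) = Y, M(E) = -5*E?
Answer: -12312/17 ≈ -724.24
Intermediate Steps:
s(Y) = 7 - Y
T(z, a) = 1/(7 - a) - a
(X(3) + M(15))*T(-18, -10) = (3 - 5*15)*((-1 - 1*(-10)*(-7 - 10))/(-7 - 10)) = (3 - 75)*((-1 - 1*(-10)*(-17))/(-17)) = -(-72)*(-1 - 170)/17 = -(-72)*(-171)/17 = -72*171/17 = -12312/17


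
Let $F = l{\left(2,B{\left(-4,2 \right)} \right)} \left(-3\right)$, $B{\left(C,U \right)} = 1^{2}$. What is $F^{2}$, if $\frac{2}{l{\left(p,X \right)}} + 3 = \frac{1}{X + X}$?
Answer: $\frac{144}{25} \approx 5.76$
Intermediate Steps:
$B{\left(C,U \right)} = 1$
$l{\left(p,X \right)} = \frac{2}{-3 + \frac{1}{2 X}}$ ($l{\left(p,X \right)} = \frac{2}{-3 + \frac{1}{X + X}} = \frac{2}{-3 + \frac{1}{2 X}}$)
$F = \frac{12}{5}$ ($F = \left(-4\right) 1 \frac{1}{-1 + 6 \cdot 1} \left(-3\right) = \left(-4\right) 1 \frac{1}{-1 + 6} \left(-3\right) = \left(-4\right) 1 \cdot \frac{1}{5} \left(-3\right) = \left(- \frac{4}{5}\right) \left(-3\right) = \frac{12}{5} \approx 2.4$)
$F^{2} = \left(\frac{12}{5}\right)^{2} = \frac{144}{25}$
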